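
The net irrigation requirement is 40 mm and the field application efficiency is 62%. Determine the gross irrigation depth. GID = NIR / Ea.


Ea = 62% = 0.62
GID = NIR / Ea = 40 / 0.62 = 64.5161 mm

64.5161 mm


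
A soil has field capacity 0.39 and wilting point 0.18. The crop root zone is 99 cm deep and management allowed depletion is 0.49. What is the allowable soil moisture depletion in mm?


SMD = (FC - PWP) * d * MAD * 10
SMD = (0.39 - 0.18) * 99 * 0.49 * 10
SMD = 0.2100 * 99 * 0.49 * 10

101.8710 mm


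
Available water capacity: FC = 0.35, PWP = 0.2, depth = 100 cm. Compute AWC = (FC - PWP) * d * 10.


AWC = (FC - PWP) * d * 10
AWC = (0.35 - 0.2) * 100 * 10
AWC = 0.1500 * 100 * 10

150.0000 mm


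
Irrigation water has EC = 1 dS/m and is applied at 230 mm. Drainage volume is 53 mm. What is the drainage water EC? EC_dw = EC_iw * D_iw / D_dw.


EC_dw = EC_iw * D_iw / D_dw
EC_dw = 1 * 230 / 53
EC_dw = 230 / 53

4.3396 dS/m


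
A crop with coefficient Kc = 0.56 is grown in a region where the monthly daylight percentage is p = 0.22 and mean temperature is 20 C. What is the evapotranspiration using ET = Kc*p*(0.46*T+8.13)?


ET = Kc * p * (0.46*T + 8.13)
ET = 0.56 * 0.22 * (0.46*20 + 8.13)
ET = 0.56 * 0.22 * 17.3300

2.1351 mm/day


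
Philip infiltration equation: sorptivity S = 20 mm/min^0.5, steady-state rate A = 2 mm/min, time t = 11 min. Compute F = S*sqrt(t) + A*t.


F = S*sqrt(t) + A*t
F = 20*sqrt(11) + 2*11
F = 20*3.316625 + 22

88.3325 mm


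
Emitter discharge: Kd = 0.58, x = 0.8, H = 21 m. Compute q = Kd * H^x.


q = Kd * H^x = 0.58 * 21^0.8 = 0.58 * 11.422875

6.6253 L/h


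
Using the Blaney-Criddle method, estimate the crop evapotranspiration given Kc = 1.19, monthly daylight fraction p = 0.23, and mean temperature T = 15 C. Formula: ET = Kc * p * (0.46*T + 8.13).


ET = Kc * p * (0.46*T + 8.13)
ET = 1.19 * 0.23 * (0.46*15 + 8.13)
ET = 1.19 * 0.23 * 15.0300

4.1137 mm/day


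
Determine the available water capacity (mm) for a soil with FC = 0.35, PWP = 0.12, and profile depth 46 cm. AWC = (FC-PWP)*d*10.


AWC = (FC - PWP) * d * 10
AWC = (0.35 - 0.12) * 46 * 10
AWC = 0.2300 * 46 * 10

105.8000 mm


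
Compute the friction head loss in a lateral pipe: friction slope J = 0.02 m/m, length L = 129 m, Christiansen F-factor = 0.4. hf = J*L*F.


hf = J * L * F = 0.02 * 129 * 0.4 = 1.0320 m

1.0320 m


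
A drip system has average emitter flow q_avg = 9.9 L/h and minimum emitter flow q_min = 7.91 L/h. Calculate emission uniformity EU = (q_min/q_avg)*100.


EU = (q_min/q_avg)*100 = (7.91/9.9)*100 = 79.8990%

79.8990 %


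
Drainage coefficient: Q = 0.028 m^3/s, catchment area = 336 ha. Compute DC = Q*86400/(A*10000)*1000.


DC = Q * 86400 / (A * 10000) * 1000
DC = 0.028 * 86400 / (336 * 10000) * 1000
DC = 2419200.0000 / 3360000

0.7200 mm/day


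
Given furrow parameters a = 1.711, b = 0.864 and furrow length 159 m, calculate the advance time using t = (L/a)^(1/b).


t = (L/a)^(1/b)
t = (159/1.711)^(1/0.864)
t = 92.928112^(1/0.864)

189.6479 min


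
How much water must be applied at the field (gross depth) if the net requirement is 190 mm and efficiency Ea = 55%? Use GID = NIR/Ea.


Ea = 55% = 0.55
GID = NIR / Ea = 190 / 0.55 = 345.4545 mm

345.4545 mm


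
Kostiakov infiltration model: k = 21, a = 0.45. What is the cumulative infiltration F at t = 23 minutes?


F = k * t^a = 21 * 23^0.45
F = 21 * 4.099940

86.0987 mm


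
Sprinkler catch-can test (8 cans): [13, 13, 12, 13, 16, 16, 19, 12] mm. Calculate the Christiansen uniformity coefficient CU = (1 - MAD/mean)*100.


mean = 14.250000 mm
MAD = 2.062500 mm
CU = (1 - 2.062500/14.250000)*100

85.5263 %


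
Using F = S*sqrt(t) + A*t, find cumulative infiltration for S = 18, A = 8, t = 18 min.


F = S*sqrt(t) + A*t
F = 18*sqrt(18) + 8*18
F = 18*4.242641 + 144

220.3675 mm


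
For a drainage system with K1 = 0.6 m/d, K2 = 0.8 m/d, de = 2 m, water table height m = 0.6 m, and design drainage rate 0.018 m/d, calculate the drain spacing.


S^2 = 8*K2*de*m/q + 4*K1*m^2/q
S^2 = 8*0.8*2*0.6/0.018 + 4*0.6*0.6^2/0.018
S = sqrt(474.6667)

21.7868 m


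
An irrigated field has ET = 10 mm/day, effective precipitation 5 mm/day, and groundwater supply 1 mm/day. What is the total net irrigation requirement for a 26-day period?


Daily deficit = ET - Pe - GW = 10 - 5 - 1 = 4 mm/day
NIR = 4 * 26 = 104 mm

104.0000 mm


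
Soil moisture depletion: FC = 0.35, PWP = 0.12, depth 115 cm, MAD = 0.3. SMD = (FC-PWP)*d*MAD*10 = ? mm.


SMD = (FC - PWP) * d * MAD * 10
SMD = (0.35 - 0.12) * 115 * 0.3 * 10
SMD = 0.2300 * 115 * 0.3 * 10

79.3500 mm


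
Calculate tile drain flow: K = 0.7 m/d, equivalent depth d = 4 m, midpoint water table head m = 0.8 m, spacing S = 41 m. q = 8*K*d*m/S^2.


q = 8*K*d*m/S^2
q = 8*0.7*4*0.8/41^2
q = 17.9200 / 1681

0.0107 m/d


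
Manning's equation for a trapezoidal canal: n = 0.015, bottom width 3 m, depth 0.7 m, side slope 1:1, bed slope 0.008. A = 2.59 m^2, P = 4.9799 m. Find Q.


R = A/P = 2.59/4.9799 = 0.520091
Q = (1/0.015) * 2.59 * 0.520091^(2/3) * 0.008^0.5

9.9879 m^3/s


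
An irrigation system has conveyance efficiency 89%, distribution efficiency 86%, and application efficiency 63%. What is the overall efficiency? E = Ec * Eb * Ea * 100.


Ec = 0.89, Eb = 0.86, Ea = 0.63
E = 0.89 * 0.86 * 0.63 * 100 = 48.2202%

48.2202 %


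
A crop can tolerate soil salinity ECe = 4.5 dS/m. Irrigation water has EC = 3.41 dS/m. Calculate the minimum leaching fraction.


LR = ECiw / (5*ECe - ECiw)
LR = 3.41 / (5*4.5 - 3.41)
LR = 3.41 / 19.0900

0.1786


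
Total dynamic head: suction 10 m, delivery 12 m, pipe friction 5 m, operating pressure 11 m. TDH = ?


TDH = Hs + Hd + hf + Hp = 10 + 12 + 5 + 11 = 38

38 m


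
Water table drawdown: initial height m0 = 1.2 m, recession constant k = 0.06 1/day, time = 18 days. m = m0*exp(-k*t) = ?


m = m0 * exp(-k*t)
m = 1.2 * exp(-0.06 * 18)
m = 1.2 * exp(-1.0800)

0.4075 m


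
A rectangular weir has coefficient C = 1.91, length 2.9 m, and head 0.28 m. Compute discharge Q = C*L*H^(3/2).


Q = C * L * H^(3/2) = 1.91 * 2.9 * 0.28^1.5 = 1.91 * 2.9 * 0.148162

0.8207 m^3/s


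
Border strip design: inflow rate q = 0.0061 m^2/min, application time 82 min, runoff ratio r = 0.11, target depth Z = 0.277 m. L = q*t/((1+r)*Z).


L = q*t/((1+r)*Z)
L = 0.0061*82/((1+0.11)*0.277)
L = 0.5002/0.30747

1.6268 m


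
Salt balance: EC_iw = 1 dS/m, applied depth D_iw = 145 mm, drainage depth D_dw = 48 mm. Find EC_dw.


EC_dw = EC_iw * D_iw / D_dw
EC_dw = 1 * 145 / 48
EC_dw = 145 / 48

3.0208 dS/m


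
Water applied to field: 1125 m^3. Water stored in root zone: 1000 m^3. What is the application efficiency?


Ea = V_root / V_field * 100 = 1000 / 1125 * 100 = 88.8889%

88.8889 %


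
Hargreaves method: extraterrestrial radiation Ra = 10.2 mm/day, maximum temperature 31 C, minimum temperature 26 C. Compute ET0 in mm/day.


Tmean = (Tmax + Tmin)/2 = (31 + 26)/2 = 28.5
ET0 = 0.0023 * 10.2 * (28.5 + 17.8) * sqrt(31 - 26)
ET0 = 0.0023 * 10.2 * 46.3 * 2.236068

2.4288 mm/day


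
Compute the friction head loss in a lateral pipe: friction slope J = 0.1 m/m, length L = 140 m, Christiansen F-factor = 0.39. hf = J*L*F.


hf = J * L * F = 0.1 * 140 * 0.39 = 5.4600 m

5.4600 m


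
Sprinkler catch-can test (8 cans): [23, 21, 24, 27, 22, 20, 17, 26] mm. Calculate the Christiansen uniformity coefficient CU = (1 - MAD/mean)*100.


mean = 22.500000 mm
MAD = 2.500000 mm
CU = (1 - 2.500000/22.500000)*100

88.8889 %


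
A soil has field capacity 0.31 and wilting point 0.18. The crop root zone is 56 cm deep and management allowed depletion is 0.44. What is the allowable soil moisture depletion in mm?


SMD = (FC - PWP) * d * MAD * 10
SMD = (0.31 - 0.18) * 56 * 0.44 * 10
SMD = 0.1300 * 56 * 0.44 * 10

32.0320 mm


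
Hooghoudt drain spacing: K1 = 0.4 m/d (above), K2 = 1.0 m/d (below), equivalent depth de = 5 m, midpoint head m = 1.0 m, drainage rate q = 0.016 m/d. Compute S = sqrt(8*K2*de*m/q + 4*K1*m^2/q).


S^2 = 8*K2*de*m/q + 4*K1*m^2/q
S^2 = 8*1.0*5*1.0/0.016 + 4*0.4*1.0^2/0.016
S = sqrt(2600.0000)

50.9902 m


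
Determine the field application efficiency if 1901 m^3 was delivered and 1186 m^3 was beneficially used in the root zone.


Ea = V_root / V_field * 100 = 1186 / 1901 * 100 = 62.3882%

62.3882 %


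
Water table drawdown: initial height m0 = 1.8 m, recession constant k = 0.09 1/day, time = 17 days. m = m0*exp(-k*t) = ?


m = m0 * exp(-k*t)
m = 1.8 * exp(-0.09 * 17)
m = 1.8 * exp(-1.5300)

0.3898 m


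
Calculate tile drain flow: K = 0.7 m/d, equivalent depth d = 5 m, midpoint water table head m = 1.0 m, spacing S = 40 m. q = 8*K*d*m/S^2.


q = 8*K*d*m/S^2
q = 8*0.7*5*1.0/40^2
q = 28.0000 / 1600

0.0175 m/d


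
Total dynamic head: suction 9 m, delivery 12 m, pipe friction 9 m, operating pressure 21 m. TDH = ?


TDH = Hs + Hd + hf + Hp = 9 + 12 + 9 + 21 = 51

51 m


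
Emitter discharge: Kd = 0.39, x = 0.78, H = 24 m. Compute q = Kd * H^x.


q = Kd * H^x = 0.39 * 24^0.78 = 0.39 * 11.927921

4.6519 L/h


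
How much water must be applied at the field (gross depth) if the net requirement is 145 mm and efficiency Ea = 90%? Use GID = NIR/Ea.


Ea = 90% = 0.9
GID = NIR / Ea = 145 / 0.9 = 161.1111 mm

161.1111 mm


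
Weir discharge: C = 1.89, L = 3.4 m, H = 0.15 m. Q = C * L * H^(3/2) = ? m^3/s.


Q = C * L * H^(3/2) = 1.89 * 3.4 * 0.15^1.5 = 1.89 * 3.4 * 0.058095

0.3733 m^3/s


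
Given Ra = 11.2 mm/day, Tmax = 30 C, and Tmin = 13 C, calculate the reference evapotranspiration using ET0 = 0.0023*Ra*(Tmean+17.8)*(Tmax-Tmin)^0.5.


Tmean = (Tmax + Tmin)/2 = (30 + 13)/2 = 21.5
ET0 = 0.0023 * 11.2 * (21.5 + 17.8) * sqrt(30 - 13)
ET0 = 0.0023 * 11.2 * 39.3 * 4.123106

4.1741 mm/day


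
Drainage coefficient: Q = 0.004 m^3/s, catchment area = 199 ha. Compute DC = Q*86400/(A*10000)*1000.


DC = Q * 86400 / (A * 10000) * 1000
DC = 0.004 * 86400 / (199 * 10000) * 1000
DC = 345600.0000 / 1990000

0.1737 mm/day


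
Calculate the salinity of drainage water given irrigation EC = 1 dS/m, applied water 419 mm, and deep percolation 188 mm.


EC_dw = EC_iw * D_iw / D_dw
EC_dw = 1 * 419 / 188
EC_dw = 419 / 188

2.2287 dS/m


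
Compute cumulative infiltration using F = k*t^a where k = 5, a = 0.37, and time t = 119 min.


F = k * t^a = 5 * 119^0.37
F = 5 * 5.860739

29.3037 mm


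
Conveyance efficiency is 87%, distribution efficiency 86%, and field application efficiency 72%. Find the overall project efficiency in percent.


Ec = 0.87, Eb = 0.86, Ea = 0.72
E = 0.87 * 0.86 * 0.72 * 100 = 53.8704%

53.8704 %


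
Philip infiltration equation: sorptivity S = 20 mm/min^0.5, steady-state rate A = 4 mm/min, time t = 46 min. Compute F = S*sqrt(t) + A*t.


F = S*sqrt(t) + A*t
F = 20*sqrt(46) + 4*46
F = 20*6.782330 + 184

319.6466 mm


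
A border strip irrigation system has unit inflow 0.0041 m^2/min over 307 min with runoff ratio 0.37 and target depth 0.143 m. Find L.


L = q*t/((1+r)*Z)
L = 0.0041*307/((1+0.37)*0.143)
L = 1.2587/0.19591

6.4249 m


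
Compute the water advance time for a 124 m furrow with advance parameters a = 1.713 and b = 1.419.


t = (L/a)^(1/b)
t = (124/1.713)^(1/1.419)
t = 72.387624^(1/1.419)

20.4430 min


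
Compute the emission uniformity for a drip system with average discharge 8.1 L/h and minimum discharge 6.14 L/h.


EU = (q_min/q_avg)*100 = (6.14/8.1)*100 = 75.8025%

75.8025 %


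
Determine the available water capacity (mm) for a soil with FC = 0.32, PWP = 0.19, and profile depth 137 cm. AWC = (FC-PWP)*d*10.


AWC = (FC - PWP) * d * 10
AWC = (0.32 - 0.19) * 137 * 10
AWC = 0.1300 * 137 * 10

178.1000 mm


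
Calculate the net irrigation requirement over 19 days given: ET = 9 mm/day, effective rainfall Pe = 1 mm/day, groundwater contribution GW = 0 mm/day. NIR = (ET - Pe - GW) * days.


Daily deficit = ET - Pe - GW = 9 - 1 - 0 = 8 mm/day
NIR = 8 * 19 = 152 mm

152.0000 mm


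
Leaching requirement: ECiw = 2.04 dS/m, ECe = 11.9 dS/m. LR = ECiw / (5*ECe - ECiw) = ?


LR = ECiw / (5*ECe - ECiw)
LR = 2.04 / (5*11.9 - 2.04)
LR = 2.04 / 57.4600

0.0355


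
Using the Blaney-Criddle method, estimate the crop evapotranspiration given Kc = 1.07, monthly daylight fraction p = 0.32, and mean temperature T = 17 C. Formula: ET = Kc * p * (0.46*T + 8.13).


ET = Kc * p * (0.46*T + 8.13)
ET = 1.07 * 0.32 * (0.46*17 + 8.13)
ET = 1.07 * 0.32 * 15.9500

5.4613 mm/day


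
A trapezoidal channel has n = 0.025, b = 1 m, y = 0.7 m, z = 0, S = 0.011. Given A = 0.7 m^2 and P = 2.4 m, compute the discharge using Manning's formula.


R = A/P = 0.7/2.4 = 0.291667
Q = (1/0.025) * 0.7 * 0.291667^(2/3) * 0.011^0.5

1.2916 m^3/s


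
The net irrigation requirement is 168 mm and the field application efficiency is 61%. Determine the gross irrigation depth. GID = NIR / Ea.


Ea = 61% = 0.61
GID = NIR / Ea = 168 / 0.61 = 275.4098 mm

275.4098 mm


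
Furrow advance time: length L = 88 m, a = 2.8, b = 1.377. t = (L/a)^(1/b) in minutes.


t = (L/a)^(1/b)
t = (88/2.8)^(1/1.377)
t = 31.428571^(1/1.377)

12.2287 min


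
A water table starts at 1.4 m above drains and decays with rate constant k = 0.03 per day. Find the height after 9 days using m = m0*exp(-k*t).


m = m0 * exp(-k*t)
m = 1.4 * exp(-0.03 * 9)
m = 1.4 * exp(-0.2700)

1.0687 m


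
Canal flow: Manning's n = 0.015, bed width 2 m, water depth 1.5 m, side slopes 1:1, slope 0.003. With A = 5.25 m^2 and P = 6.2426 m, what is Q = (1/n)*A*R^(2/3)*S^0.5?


R = A/P = 5.25/6.2426 = 0.840996
Q = (1/0.015) * 5.25 * 0.840996^(2/3) * 0.003^0.5

17.0801 m^3/s


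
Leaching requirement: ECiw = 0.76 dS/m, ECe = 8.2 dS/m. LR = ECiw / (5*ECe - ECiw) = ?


LR = ECiw / (5*ECe - ECiw)
LR = 0.76 / (5*8.2 - 0.76)
LR = 0.76 / 40.2400

0.0189


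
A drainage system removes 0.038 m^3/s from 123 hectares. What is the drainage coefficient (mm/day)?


DC = Q * 86400 / (A * 10000) * 1000
DC = 0.038 * 86400 / (123 * 10000) * 1000
DC = 3283200.0000 / 1230000

2.6693 mm/day


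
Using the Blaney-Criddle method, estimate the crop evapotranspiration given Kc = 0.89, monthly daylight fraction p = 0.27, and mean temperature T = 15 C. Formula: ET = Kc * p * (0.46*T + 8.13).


ET = Kc * p * (0.46*T + 8.13)
ET = 0.89 * 0.27 * (0.46*15 + 8.13)
ET = 0.89 * 0.27 * 15.0300

3.6117 mm/day


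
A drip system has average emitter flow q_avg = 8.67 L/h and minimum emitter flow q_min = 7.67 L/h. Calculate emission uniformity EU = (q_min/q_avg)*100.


EU = (q_min/q_avg)*100 = (7.67/8.67)*100 = 88.4660%

88.4660 %


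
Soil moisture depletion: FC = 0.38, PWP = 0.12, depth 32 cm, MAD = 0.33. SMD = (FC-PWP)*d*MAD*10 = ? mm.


SMD = (FC - PWP) * d * MAD * 10
SMD = (0.38 - 0.12) * 32 * 0.33 * 10
SMD = 0.2600 * 32 * 0.33 * 10

27.4560 mm


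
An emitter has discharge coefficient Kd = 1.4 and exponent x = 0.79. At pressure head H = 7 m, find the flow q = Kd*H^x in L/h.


q = Kd * H^x = 1.4 * 7^0.79 = 1.4 * 4.651869

6.5126 L/h


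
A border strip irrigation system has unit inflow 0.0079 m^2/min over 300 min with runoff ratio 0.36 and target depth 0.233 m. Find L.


L = q*t/((1+r)*Z)
L = 0.0079*300/((1+0.36)*0.233)
L = 2.37/0.31688

7.4792 m


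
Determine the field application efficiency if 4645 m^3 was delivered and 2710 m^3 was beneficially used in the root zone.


Ea = V_root / V_field * 100 = 2710 / 4645 * 100 = 58.3423%

58.3423 %


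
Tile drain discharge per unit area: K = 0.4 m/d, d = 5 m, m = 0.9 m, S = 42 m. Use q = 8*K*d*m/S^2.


q = 8*K*d*m/S^2
q = 8*0.4*5*0.9/42^2
q = 14.4000 / 1764

0.0082 m/d


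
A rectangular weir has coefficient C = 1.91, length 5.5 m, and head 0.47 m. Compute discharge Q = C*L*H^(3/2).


Q = C * L * H^(3/2) = 1.91 * 5.5 * 0.47^1.5 = 1.91 * 5.5 * 0.322216

3.3849 m^3/s


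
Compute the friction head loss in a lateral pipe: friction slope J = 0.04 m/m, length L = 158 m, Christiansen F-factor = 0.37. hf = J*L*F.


hf = J * L * F = 0.04 * 158 * 0.37 = 2.3384 m

2.3384 m


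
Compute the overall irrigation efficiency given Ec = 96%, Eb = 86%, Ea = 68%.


Ec = 0.96, Eb = 0.86, Ea = 0.68
E = 0.96 * 0.86 * 0.68 * 100 = 56.1408%

56.1408 %


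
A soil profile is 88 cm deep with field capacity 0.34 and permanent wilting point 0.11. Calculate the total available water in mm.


AWC = (FC - PWP) * d * 10
AWC = (0.34 - 0.11) * 88 * 10
AWC = 0.2300 * 88 * 10

202.4000 mm


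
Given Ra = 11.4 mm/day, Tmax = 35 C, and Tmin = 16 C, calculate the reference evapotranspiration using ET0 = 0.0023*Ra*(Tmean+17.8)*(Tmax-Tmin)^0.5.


Tmean = (Tmax + Tmin)/2 = (35 + 16)/2 = 25.5
ET0 = 0.0023 * 11.4 * (25.5 + 17.8) * sqrt(35 - 16)
ET0 = 0.0023 * 11.4 * 43.3 * 4.358899

4.9488 mm/day


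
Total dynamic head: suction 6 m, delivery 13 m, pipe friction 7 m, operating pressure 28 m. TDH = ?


TDH = Hs + Hd + hf + Hp = 6 + 13 + 7 + 28 = 54

54 m


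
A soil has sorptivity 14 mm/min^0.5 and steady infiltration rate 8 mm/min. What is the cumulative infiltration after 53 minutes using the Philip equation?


F = S*sqrt(t) + A*t
F = 14*sqrt(53) + 8*53
F = 14*7.280110 + 424

525.9215 mm


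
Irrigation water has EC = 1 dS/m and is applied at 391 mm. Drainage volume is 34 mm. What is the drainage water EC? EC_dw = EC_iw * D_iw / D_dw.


EC_dw = EC_iw * D_iw / D_dw
EC_dw = 1 * 391 / 34
EC_dw = 391 / 34

11.5000 dS/m


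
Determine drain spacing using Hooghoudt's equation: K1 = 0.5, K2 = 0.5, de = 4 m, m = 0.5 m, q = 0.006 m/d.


S^2 = 8*K2*de*m/q + 4*K1*m^2/q
S^2 = 8*0.5*4*0.5/0.006 + 4*0.5*0.5^2/0.006
S = sqrt(1416.6667)

37.6386 m


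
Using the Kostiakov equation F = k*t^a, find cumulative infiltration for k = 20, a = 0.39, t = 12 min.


F = k * t^a = 20 * 12^0.39
F = 20 * 2.635607

52.7121 mm


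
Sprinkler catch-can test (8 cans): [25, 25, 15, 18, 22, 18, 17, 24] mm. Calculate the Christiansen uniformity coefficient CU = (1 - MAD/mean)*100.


mean = 20.500000 mm
MAD = 3.500000 mm
CU = (1 - 3.500000/20.500000)*100

82.9268 %


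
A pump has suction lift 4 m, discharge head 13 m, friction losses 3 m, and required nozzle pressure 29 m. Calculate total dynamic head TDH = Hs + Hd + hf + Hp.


TDH = Hs + Hd + hf + Hp = 4 + 13 + 3 + 29 = 49

49 m


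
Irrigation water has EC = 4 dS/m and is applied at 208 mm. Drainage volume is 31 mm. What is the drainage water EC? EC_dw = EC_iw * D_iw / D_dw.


EC_dw = EC_iw * D_iw / D_dw
EC_dw = 4 * 208 / 31
EC_dw = 832 / 31

26.8387 dS/m


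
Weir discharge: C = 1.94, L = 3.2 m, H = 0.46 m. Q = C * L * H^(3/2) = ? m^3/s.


Q = C * L * H^(3/2) = 1.94 * 3.2 * 0.46^1.5 = 1.94 * 3.2 * 0.311987

1.9368 m^3/s


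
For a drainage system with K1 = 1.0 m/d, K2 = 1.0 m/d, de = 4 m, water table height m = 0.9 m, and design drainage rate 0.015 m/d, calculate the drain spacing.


S^2 = 8*K2*de*m/q + 4*K1*m^2/q
S^2 = 8*1.0*4*0.9/0.015 + 4*1.0*0.9^2/0.015
S = sqrt(2136.0000)

46.2169 m


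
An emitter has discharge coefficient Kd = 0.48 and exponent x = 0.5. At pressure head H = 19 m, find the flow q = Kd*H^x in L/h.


q = Kd * H^x = 0.48 * 19^0.5 = 0.48 * 4.358899

2.0923 L/h


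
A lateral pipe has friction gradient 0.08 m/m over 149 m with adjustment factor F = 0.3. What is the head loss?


hf = J * L * F = 0.08 * 149 * 0.3 = 3.5760 m

3.5760 m


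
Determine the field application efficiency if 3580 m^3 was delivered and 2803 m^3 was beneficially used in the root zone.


Ea = V_root / V_field * 100 = 2803 / 3580 * 100 = 78.2961%

78.2961 %


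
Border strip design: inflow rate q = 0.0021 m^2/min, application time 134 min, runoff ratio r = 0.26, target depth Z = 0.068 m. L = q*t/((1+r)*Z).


L = q*t/((1+r)*Z)
L = 0.0021*134/((1+0.26)*0.068)
L = 0.2814/0.08568

3.2843 m


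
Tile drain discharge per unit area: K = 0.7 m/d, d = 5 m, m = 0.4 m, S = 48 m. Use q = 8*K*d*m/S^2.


q = 8*K*d*m/S^2
q = 8*0.7*5*0.4/48^2
q = 11.2000 / 2304

0.0049 m/d


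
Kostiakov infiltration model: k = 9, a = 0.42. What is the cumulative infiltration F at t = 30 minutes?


F = k * t^a = 9 * 30^0.42
F = 9 * 4.172448

37.5520 mm


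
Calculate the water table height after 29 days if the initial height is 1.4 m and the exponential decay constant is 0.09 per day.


m = m0 * exp(-k*t)
m = 1.4 * exp(-0.09 * 29)
m = 1.4 * exp(-2.6100)

0.1029 m


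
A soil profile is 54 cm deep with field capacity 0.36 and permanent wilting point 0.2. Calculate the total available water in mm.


AWC = (FC - PWP) * d * 10
AWC = (0.36 - 0.2) * 54 * 10
AWC = 0.1600 * 54 * 10

86.4000 mm


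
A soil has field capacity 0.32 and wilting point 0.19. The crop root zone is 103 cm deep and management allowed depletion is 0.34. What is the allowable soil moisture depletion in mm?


SMD = (FC - PWP) * d * MAD * 10
SMD = (0.32 - 0.19) * 103 * 0.34 * 10
SMD = 0.1300 * 103 * 0.34 * 10

45.5260 mm


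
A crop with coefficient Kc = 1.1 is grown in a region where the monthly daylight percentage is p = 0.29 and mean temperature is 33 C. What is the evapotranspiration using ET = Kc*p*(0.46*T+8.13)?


ET = Kc * p * (0.46*T + 8.13)
ET = 1.1 * 0.29 * (0.46*33 + 8.13)
ET = 1.1 * 0.29 * 23.3100

7.4359 mm/day


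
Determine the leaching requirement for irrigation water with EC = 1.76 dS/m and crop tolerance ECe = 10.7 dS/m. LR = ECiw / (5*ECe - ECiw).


LR = ECiw / (5*ECe - ECiw)
LR = 1.76 / (5*10.7 - 1.76)
LR = 1.76 / 51.7400

0.0340


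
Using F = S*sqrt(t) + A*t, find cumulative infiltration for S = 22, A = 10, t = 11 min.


F = S*sqrt(t) + A*t
F = 22*sqrt(11) + 10*11
F = 22*3.316625 + 110

182.9658 mm


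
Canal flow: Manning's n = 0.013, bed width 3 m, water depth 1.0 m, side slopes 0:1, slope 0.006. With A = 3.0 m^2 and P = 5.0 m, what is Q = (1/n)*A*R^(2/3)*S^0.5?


R = A/P = 3.0/5.0 = 0.600000
Q = (1/0.013) * 3.0 * 0.600000^(2/3) * 0.006^0.5

12.7161 m^3/s


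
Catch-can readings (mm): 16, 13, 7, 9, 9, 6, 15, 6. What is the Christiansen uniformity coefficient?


mean = 10.125000 mm
MAD = 3.406250 mm
CU = (1 - 3.406250/10.125000)*100

66.3580 %


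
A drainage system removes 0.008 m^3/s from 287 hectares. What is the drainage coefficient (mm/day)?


DC = Q * 86400 / (A * 10000) * 1000
DC = 0.008 * 86400 / (287 * 10000) * 1000
DC = 691200.0000 / 2870000

0.2408 mm/day


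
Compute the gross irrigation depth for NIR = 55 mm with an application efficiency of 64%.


Ea = 64% = 0.64
GID = NIR / Ea = 55 / 0.64 = 85.9375 mm

85.9375 mm


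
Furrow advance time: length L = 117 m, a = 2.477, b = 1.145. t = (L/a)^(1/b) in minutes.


t = (L/a)^(1/b)
t = (117/2.477)^(1/1.145)
t = 47.234558^(1/1.145)

28.9892 min


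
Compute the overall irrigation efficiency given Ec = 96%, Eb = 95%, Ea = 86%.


Ec = 0.96, Eb = 0.95, Ea = 0.86
E = 0.96 * 0.95 * 0.86 * 100 = 78.4320%

78.4320 %


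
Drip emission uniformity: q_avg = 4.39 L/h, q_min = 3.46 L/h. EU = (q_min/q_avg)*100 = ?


EU = (q_min/q_avg)*100 = (3.46/4.39)*100 = 78.8155%

78.8155 %


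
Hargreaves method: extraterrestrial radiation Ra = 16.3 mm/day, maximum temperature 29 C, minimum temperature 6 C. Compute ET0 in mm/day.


Tmean = (Tmax + Tmin)/2 = (29 + 6)/2 = 17.5
ET0 = 0.0023 * 16.3 * (17.5 + 17.8) * sqrt(29 - 6)
ET0 = 0.0023 * 16.3 * 35.3 * 4.795832

6.3468 mm/day


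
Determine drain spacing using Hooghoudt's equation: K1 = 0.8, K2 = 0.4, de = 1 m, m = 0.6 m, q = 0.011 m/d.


S^2 = 8*K2*de*m/q + 4*K1*m^2/q
S^2 = 8*0.4*1*0.6/0.011 + 4*0.8*0.6^2/0.011
S = sqrt(279.2727)

16.7115 m


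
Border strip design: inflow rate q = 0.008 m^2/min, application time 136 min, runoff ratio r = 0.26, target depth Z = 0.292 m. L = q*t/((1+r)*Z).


L = q*t/((1+r)*Z)
L = 0.008*136/((1+0.26)*0.292)
L = 1.088/0.36792

2.9572 m


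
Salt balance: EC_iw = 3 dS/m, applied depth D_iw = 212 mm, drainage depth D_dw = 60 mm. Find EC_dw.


EC_dw = EC_iw * D_iw / D_dw
EC_dw = 3 * 212 / 60
EC_dw = 636 / 60

10.6000 dS/m


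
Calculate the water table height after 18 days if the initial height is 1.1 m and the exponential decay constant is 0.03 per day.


m = m0 * exp(-k*t)
m = 1.1 * exp(-0.03 * 18)
m = 1.1 * exp(-0.5400)

0.6410 m


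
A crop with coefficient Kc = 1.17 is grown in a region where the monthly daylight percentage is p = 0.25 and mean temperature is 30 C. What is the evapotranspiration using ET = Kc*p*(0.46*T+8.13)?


ET = Kc * p * (0.46*T + 8.13)
ET = 1.17 * 0.25 * (0.46*30 + 8.13)
ET = 1.17 * 0.25 * 21.9300

6.4145 mm/day


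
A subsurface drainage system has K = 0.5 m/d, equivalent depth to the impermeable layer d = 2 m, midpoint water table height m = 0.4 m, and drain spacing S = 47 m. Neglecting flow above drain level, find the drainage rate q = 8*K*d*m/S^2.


q = 8*K*d*m/S^2
q = 8*0.5*2*0.4/47^2
q = 3.2000 / 2209

0.0014 m/d


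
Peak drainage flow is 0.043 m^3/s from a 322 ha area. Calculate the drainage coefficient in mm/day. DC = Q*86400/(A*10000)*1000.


DC = Q * 86400 / (A * 10000) * 1000
DC = 0.043 * 86400 / (322 * 10000) * 1000
DC = 3715200.0000 / 3220000

1.1538 mm/day


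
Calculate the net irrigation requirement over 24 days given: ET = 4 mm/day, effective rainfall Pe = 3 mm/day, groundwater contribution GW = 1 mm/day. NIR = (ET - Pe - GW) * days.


Daily deficit = ET - Pe - GW = 4 - 3 - 1 = 0 mm/day
NIR = 0 * 24 = 0 mm

0 mm


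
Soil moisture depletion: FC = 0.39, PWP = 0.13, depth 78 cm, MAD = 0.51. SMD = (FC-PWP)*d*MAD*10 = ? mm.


SMD = (FC - PWP) * d * MAD * 10
SMD = (0.39 - 0.13) * 78 * 0.51 * 10
SMD = 0.2600 * 78 * 0.51 * 10

103.4280 mm


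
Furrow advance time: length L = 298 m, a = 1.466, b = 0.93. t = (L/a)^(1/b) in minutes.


t = (L/a)^(1/b)
t = (298/1.466)^(1/0.93)
t = 203.274216^(1/0.93)

303.2557 min


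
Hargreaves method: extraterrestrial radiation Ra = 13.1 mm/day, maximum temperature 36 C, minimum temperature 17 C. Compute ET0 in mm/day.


Tmean = (Tmax + Tmin)/2 = (36 + 17)/2 = 26.5
ET0 = 0.0023 * 13.1 * (26.5 + 17.8) * sqrt(36 - 17)
ET0 = 0.0023 * 13.1 * 44.3 * 4.358899

5.8181 mm/day


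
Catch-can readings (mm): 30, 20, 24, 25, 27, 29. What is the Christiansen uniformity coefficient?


mean = 25.833333 mm
MAD = 2.833333 mm
CU = (1 - 2.833333/25.833333)*100

89.0323 %


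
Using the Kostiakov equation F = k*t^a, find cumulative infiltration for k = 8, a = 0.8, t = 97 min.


F = k * t^a = 8 * 97^0.8
F = 8 * 38.852358

310.8189 mm


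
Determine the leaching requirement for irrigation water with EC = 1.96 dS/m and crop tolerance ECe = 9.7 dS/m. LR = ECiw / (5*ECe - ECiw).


LR = ECiw / (5*ECe - ECiw)
LR = 1.96 / (5*9.7 - 1.96)
LR = 1.96 / 46.5400

0.0421


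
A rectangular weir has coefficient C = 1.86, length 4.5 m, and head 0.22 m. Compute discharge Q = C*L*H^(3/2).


Q = C * L * H^(3/2) = 1.86 * 4.5 * 0.22^1.5 = 1.86 * 4.5 * 0.103189

0.8637 m^3/s


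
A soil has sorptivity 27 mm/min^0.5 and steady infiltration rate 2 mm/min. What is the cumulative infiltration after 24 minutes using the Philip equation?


F = S*sqrt(t) + A*t
F = 27*sqrt(24) + 2*24
F = 27*4.898979 + 48

180.2724 mm


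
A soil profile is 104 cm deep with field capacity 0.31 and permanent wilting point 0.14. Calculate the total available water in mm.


AWC = (FC - PWP) * d * 10
AWC = (0.31 - 0.14) * 104 * 10
AWC = 0.1700 * 104 * 10

176.8000 mm


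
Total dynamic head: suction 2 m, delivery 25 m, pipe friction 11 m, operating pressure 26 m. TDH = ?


TDH = Hs + Hd + hf + Hp = 2 + 25 + 11 + 26 = 64

64 m


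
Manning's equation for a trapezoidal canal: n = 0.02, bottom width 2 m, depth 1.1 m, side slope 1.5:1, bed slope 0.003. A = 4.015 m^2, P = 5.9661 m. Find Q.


R = A/P = 4.015/5.9661 = 0.672969
Q = (1/0.02) * 4.015 * 0.672969^(2/3) * 0.003^0.5

8.4440 m^3/s


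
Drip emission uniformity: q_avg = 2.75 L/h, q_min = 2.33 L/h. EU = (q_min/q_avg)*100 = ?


EU = (q_min/q_avg)*100 = (2.33/2.75)*100 = 84.7273%

84.7273 %


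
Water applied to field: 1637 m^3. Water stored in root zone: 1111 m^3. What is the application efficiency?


Ea = V_root / V_field * 100 = 1111 / 1637 * 100 = 67.8681%

67.8681 %


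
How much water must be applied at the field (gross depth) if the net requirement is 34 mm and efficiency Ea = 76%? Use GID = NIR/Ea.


Ea = 76% = 0.76
GID = NIR / Ea = 34 / 0.76 = 44.7368 mm

44.7368 mm


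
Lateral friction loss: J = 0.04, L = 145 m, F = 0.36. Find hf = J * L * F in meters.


hf = J * L * F = 0.04 * 145 * 0.36 = 2.0880 m

2.0880 m


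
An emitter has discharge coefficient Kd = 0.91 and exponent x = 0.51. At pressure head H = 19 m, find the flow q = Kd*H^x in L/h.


q = Kd * H^x = 0.91 * 19^0.51 = 0.91 * 4.489152

4.0851 L/h


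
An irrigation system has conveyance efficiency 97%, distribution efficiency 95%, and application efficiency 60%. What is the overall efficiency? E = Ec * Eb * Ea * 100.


Ec = 0.97, Eb = 0.95, Ea = 0.6
E = 0.97 * 0.95 * 0.6 * 100 = 55.2900%

55.2900 %


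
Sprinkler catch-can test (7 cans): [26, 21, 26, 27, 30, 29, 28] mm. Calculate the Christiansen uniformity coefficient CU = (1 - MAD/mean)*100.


mean = 26.714286 mm
MAD = 2.040816 mm
CU = (1 - 2.040816/26.714286)*100

92.3606 %


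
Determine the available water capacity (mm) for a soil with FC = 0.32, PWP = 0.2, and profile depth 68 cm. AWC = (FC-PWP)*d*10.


AWC = (FC - PWP) * d * 10
AWC = (0.32 - 0.2) * 68 * 10
AWC = 0.1200 * 68 * 10

81.6000 mm


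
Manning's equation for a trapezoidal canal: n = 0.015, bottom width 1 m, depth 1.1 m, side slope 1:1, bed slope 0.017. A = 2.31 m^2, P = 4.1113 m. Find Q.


R = A/P = 2.31/4.1113 = 0.561866
Q = (1/0.015) * 2.31 * 0.561866^(2/3) * 0.017^0.5

13.6721 m^3/s


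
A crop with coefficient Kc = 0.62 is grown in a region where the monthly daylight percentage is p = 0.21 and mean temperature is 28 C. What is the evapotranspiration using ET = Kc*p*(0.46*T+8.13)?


ET = Kc * p * (0.46*T + 8.13)
ET = 0.62 * 0.21 * (0.46*28 + 8.13)
ET = 0.62 * 0.21 * 21.0100

2.7355 mm/day


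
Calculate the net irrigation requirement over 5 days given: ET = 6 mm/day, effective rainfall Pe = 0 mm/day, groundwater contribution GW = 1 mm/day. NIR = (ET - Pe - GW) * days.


Daily deficit = ET - Pe - GW = 6 - 0 - 1 = 5 mm/day
NIR = 5 * 5 = 25 mm

25.0000 mm


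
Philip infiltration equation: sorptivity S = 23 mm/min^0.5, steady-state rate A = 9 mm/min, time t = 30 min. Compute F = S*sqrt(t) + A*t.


F = S*sqrt(t) + A*t
F = 23*sqrt(30) + 9*30
F = 23*5.477226 + 270

395.9762 mm


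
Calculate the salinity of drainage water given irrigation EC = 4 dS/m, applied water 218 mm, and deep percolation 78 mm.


EC_dw = EC_iw * D_iw / D_dw
EC_dw = 4 * 218 / 78
EC_dw = 872 / 78

11.1795 dS/m


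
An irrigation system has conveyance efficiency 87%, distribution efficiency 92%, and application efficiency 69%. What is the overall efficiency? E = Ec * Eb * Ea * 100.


Ec = 0.87, Eb = 0.92, Ea = 0.69
E = 0.87 * 0.92 * 0.69 * 100 = 55.2276%

55.2276 %


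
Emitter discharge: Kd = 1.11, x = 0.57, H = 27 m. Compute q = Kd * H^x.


q = Kd * H^x = 1.11 * 27^0.57 = 1.11 * 6.544513

7.2644 L/h


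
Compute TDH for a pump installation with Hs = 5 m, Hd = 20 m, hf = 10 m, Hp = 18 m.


TDH = Hs + Hd + hf + Hp = 5 + 20 + 10 + 18 = 53

53 m


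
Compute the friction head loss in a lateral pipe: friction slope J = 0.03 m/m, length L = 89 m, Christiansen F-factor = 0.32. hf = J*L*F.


hf = J * L * F = 0.03 * 89 * 0.32 = 0.8544 m

0.8544 m


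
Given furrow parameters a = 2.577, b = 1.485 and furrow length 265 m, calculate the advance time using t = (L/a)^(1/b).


t = (L/a)^(1/b)
t = (265/2.577)^(1/1.485)
t = 102.832751^(1/1.485)

22.6449 min


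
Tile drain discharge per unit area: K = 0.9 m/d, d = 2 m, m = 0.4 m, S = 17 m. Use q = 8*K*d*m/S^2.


q = 8*K*d*m/S^2
q = 8*0.9*2*0.4/17^2
q = 5.7600 / 289

0.0199 m/d


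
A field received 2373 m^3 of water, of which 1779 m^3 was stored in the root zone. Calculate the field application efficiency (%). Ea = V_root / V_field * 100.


Ea = V_root / V_field * 100 = 1779 / 2373 * 100 = 74.9684%

74.9684 %


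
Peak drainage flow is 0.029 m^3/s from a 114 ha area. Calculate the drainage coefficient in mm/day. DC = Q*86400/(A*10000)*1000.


DC = Q * 86400 / (A * 10000) * 1000
DC = 0.029 * 86400 / (114 * 10000) * 1000
DC = 2505600.0000 / 1140000

2.1979 mm/day


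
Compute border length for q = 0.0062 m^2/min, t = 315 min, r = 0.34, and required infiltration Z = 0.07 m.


L = q*t/((1+r)*Z)
L = 0.0062*315/((1+0.34)*0.07)
L = 1.953/0.0938

20.8209 m


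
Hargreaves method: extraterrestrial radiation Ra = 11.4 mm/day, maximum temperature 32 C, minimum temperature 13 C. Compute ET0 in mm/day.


Tmean = (Tmax + Tmin)/2 = (32 + 13)/2 = 22.5
ET0 = 0.0023 * 11.4 * (22.5 + 17.8) * sqrt(32 - 13)
ET0 = 0.0023 * 11.4 * 40.3 * 4.358899

4.6059 mm/day


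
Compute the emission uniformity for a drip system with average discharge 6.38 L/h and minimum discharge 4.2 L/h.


EU = (q_min/q_avg)*100 = (4.2/6.38)*100 = 65.8307%

65.8307 %


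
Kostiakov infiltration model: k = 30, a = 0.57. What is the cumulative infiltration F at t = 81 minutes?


F = k * t^a = 30 * 81^0.57
F = 30 * 12.241551

367.2465 mm


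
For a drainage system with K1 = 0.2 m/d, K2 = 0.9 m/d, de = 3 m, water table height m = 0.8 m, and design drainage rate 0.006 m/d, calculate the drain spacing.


S^2 = 8*K2*de*m/q + 4*K1*m^2/q
S^2 = 8*0.9*3*0.8/0.006 + 4*0.2*0.8^2/0.006
S = sqrt(2965.3333)

54.4549 m


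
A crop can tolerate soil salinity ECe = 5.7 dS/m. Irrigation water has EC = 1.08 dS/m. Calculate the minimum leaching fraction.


LR = ECiw / (5*ECe - ECiw)
LR = 1.08 / (5*5.7 - 1.08)
LR = 1.08 / 27.4200

0.0394


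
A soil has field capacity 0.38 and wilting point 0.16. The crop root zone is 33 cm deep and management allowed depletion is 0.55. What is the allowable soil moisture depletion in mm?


SMD = (FC - PWP) * d * MAD * 10
SMD = (0.38 - 0.16) * 33 * 0.55 * 10
SMD = 0.2200 * 33 * 0.55 * 10

39.9300 mm


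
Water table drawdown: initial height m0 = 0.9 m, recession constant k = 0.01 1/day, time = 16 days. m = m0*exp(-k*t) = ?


m = m0 * exp(-k*t)
m = 0.9 * exp(-0.01 * 16)
m = 0.9 * exp(-0.1600)

0.7669 m


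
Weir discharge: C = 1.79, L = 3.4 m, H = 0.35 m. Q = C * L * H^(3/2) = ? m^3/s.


Q = C * L * H^(3/2) = 1.79 * 3.4 * 0.35^1.5 = 1.79 * 3.4 * 0.207063

1.2602 m^3/s


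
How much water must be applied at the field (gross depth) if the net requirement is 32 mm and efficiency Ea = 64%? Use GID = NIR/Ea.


Ea = 64% = 0.64
GID = NIR / Ea = 32 / 0.64 = 50.0000 mm

50.0000 mm


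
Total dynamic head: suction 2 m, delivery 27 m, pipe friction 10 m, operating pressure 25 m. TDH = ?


TDH = Hs + Hd + hf + Hp = 2 + 27 + 10 + 25 = 64

64 m


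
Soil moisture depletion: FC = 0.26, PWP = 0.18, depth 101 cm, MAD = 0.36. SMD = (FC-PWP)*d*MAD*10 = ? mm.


SMD = (FC - PWP) * d * MAD * 10
SMD = (0.26 - 0.18) * 101 * 0.36 * 10
SMD = 0.0800 * 101 * 0.36 * 10

29.0880 mm


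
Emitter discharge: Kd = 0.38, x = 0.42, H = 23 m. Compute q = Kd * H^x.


q = Kd * H^x = 0.38 * 23^0.42 = 0.38 * 3.731863

1.4181 L/h


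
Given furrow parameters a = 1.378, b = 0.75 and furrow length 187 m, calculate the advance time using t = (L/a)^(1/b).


t = (L/a)^(1/b)
t = (187/1.378)^(1/0.75)
t = 135.703919^(1/0.75)

697.3592 min


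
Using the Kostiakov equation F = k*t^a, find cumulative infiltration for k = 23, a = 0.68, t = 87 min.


F = k * t^a = 23 * 87^0.68
F = 23 * 20.838818

479.2928 mm


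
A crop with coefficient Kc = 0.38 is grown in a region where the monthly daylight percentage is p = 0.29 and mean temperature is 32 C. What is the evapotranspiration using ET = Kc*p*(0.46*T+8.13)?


ET = Kc * p * (0.46*T + 8.13)
ET = 0.38 * 0.29 * (0.46*32 + 8.13)
ET = 0.38 * 0.29 * 22.8500

2.5181 mm/day


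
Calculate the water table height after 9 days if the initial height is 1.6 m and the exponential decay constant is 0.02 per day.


m = m0 * exp(-k*t)
m = 1.6 * exp(-0.02 * 9)
m = 1.6 * exp(-0.1800)

1.3364 m


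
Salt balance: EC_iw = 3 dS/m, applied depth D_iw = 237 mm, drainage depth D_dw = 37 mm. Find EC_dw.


EC_dw = EC_iw * D_iw / D_dw
EC_dw = 3 * 237 / 37
EC_dw = 711 / 37

19.2162 dS/m


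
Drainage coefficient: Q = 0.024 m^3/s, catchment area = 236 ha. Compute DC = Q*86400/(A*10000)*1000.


DC = Q * 86400 / (A * 10000) * 1000
DC = 0.024 * 86400 / (236 * 10000) * 1000
DC = 2073600.0000 / 2360000

0.8786 mm/day


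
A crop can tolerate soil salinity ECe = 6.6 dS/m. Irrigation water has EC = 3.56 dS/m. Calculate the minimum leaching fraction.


LR = ECiw / (5*ECe - ECiw)
LR = 3.56 / (5*6.6 - 3.56)
LR = 3.56 / 29.4400

0.1209


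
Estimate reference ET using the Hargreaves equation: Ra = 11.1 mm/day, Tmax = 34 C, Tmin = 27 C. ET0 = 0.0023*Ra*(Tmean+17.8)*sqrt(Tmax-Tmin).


Tmean = (Tmax + Tmin)/2 = (34 + 27)/2 = 30.5
ET0 = 0.0023 * 11.1 * (30.5 + 17.8) * sqrt(34 - 27)
ET0 = 0.0023 * 11.1 * 48.3 * 2.645751

3.2625 mm/day


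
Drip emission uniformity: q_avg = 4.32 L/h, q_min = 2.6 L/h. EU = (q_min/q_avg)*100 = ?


EU = (q_min/q_avg)*100 = (2.6/4.32)*100 = 60.1852%

60.1852 %


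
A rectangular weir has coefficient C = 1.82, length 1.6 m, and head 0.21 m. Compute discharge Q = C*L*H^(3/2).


Q = C * L * H^(3/2) = 1.82 * 1.6 * 0.21^1.5 = 1.82 * 1.6 * 0.096234

0.2802 m^3/s


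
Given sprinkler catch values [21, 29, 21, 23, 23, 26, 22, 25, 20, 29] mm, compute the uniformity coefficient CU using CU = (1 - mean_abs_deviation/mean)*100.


mean = 23.900000 mm
MAD = 2.680000 mm
CU = (1 - 2.680000/23.900000)*100

88.7866 %


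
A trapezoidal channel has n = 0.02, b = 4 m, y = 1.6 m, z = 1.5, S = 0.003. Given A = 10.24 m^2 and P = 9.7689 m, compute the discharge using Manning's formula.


R = A/P = 10.24/9.7689 = 1.048224
Q = (1/0.02) * 10.24 * 1.048224^(2/3) * 0.003^0.5

28.9379 m^3/s


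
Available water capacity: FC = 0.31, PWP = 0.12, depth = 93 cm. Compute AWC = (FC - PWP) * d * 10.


AWC = (FC - PWP) * d * 10
AWC = (0.31 - 0.12) * 93 * 10
AWC = 0.1900 * 93 * 10

176.7000 mm


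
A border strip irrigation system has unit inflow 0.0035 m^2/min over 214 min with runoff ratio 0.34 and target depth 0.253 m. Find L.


L = q*t/((1+r)*Z)
L = 0.0035*214/((1+0.34)*0.253)
L = 0.749/0.33902

2.2093 m


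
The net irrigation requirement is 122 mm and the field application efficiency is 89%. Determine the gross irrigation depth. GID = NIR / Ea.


Ea = 89% = 0.89
GID = NIR / Ea = 122 / 0.89 = 137.0787 mm

137.0787 mm


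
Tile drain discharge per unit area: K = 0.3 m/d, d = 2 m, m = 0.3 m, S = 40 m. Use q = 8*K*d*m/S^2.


q = 8*K*d*m/S^2
q = 8*0.3*2*0.3/40^2
q = 1.4400 / 1600

9.0000e-04 m/d


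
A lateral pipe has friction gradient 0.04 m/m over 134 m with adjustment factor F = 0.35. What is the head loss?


hf = J * L * F = 0.04 * 134 * 0.35 = 1.8760 m

1.8760 m


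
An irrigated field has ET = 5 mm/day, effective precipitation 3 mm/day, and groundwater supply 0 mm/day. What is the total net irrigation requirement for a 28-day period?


Daily deficit = ET - Pe - GW = 5 - 3 - 0 = 2 mm/day
NIR = 2 * 28 = 56 mm

56.0000 mm


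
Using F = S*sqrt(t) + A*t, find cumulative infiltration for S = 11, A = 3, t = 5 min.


F = S*sqrt(t) + A*t
F = 11*sqrt(5) + 3*5
F = 11*2.236068 + 15

39.5967 mm


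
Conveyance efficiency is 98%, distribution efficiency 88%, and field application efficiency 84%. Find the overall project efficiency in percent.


Ec = 0.98, Eb = 0.88, Ea = 0.84
E = 0.98 * 0.88 * 0.84 * 100 = 72.4416%

72.4416 %
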